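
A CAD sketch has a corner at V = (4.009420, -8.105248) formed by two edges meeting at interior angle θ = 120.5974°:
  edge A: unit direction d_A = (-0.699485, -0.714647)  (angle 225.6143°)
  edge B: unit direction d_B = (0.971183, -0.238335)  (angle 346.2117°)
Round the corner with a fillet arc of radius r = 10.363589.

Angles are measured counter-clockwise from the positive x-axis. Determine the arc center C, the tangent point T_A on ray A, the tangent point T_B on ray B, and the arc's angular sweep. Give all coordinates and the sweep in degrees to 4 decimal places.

bisector direction at 285.9130° = (0.274177,-0.961679)
center distance |VC| = r/sin(θ/2) = 10.363589/sin(60.2987°) = 11.931093
C = V + |VC|·bis = (7.2807,-19.5791)
T_A = V + ((C−V)·d_A)·d_A = V + 5.9116·d_A = (-0.1257,-12.3300)
T_B = V + ((C−V)·d_B)·d_B = V + 5.9116·d_B = (9.7507,-9.5142)
sweep = 180° − θ = 59.4026°

center=(7.2807,-19.5791) T_A=(-0.1257,-12.3300) T_B=(9.7507,-9.5142) sweep=59.4026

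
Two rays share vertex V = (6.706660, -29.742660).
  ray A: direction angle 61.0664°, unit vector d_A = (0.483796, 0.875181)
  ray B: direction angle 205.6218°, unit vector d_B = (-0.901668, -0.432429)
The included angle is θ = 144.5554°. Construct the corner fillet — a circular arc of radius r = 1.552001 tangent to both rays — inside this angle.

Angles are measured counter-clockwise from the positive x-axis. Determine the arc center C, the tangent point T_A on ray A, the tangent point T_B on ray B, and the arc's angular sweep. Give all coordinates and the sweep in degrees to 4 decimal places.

bisector direction at 133.3441° = (-0.686378,0.727245)
center distance |VC| = r/sin(θ/2) = 1.552001/sin(72.2777°) = 1.629324
C = V + |VC|·bis = (5.5883,-28.5577)
T_A = V + ((C−V)·d_A)·d_A = V + 0.4960·d_A = (6.9466,-29.3086)
T_B = V + ((C−V)·d_B)·d_B = V + 0.4960·d_B = (6.2595,-29.9571)
sweep = 180° − θ = 35.4446°

center=(5.5883,-28.5577) T_A=(6.9466,-29.3086) T_B=(6.2595,-29.9571) sweep=35.4446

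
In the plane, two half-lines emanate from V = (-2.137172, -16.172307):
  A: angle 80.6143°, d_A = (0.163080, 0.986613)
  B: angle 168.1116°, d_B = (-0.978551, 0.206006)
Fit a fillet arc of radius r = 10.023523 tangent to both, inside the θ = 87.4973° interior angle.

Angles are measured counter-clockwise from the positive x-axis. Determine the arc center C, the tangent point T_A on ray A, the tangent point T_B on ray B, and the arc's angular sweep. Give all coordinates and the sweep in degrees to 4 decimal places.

bisector direction at 124.3630° = (-0.564433,0.825479)
center distance |VC| = r/sin(θ/2) = 10.023523/sin(43.7486°) = 14.495416
C = V + |VC|·bis = (-10.3189,-4.2067)
T_A = V + ((C−V)·d_A)·d_A = V + 10.4712·d_A = (-0.4295,-5.8413)
T_B = V + ((C−V)·d_B)·d_B = V + 10.4712·d_B = (-12.3838,-14.0152)
sweep = 180° − θ = 92.5027°

center=(-10.3189,-4.2067) T_A=(-0.4295,-5.8413) T_B=(-12.3838,-14.0152) sweep=92.5027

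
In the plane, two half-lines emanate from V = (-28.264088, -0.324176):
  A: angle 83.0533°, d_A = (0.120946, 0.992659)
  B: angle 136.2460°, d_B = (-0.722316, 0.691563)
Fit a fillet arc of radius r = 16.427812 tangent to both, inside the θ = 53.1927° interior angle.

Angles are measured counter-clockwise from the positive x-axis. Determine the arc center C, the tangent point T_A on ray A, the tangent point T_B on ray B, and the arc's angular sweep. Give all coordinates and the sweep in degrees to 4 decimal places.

center=(-40.6030,34.2326) T_A=(-24.2958,32.2458) T_B=(-51.9638,22.3666) sweep=126.8073

bisector direction at 109.6496° = (-0.336268,0.941766)
center distance |VC| = r/sin(θ/2) = 16.427812/sin(26.5964°) = 36.693621
C = V + |VC|·bis = (-40.6030,34.2326)
T_A = V + ((C−V)·d_A)·d_A = V + 32.8108·d_A = (-24.2958,32.2458)
T_B = V + ((C−V)·d_B)·d_B = V + 32.8108·d_B = (-51.9638,22.3666)
sweep = 180° − θ = 126.8073°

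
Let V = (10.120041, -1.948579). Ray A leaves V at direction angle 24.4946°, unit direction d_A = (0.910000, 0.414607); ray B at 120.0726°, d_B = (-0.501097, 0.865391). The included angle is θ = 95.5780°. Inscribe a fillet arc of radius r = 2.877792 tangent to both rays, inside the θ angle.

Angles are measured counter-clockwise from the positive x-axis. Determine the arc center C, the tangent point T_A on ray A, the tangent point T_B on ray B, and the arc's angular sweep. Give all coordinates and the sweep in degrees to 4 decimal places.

center=(11.3024,1.7525) T_A=(12.4955,-0.8663) T_B=(8.8120,0.3105) sweep=84.4220

bisector direction at 72.2836° = (0.304306,0.952574)
center distance |VC| = r/sin(θ/2) = 2.877792/sin(47.7890°) = 3.885361
C = V + |VC|·bis = (11.3024,1.7525)
T_A = V + ((C−V)·d_A)·d_A = V + 2.6104·d_A = (12.4955,-0.8663)
T_B = V + ((C−V)·d_B)·d_B = V + 2.6104·d_B = (8.8120,0.3105)
sweep = 180° − θ = 84.4220°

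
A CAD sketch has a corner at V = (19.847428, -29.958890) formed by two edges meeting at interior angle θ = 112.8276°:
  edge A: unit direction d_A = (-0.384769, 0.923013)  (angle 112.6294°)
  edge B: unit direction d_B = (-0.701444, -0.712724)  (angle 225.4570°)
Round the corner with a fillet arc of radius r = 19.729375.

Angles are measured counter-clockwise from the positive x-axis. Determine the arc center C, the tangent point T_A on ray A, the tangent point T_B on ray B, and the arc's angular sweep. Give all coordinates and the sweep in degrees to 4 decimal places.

bisector direction at 169.0432° = (-0.981771,0.190069)
center distance |VC| = r/sin(θ/2) = 19.729375/sin(56.4138°) = 23.683174
C = V + |VC|·bis = (-3.4040,-25.4575)
T_A = V + ((C−V)·d_A)·d_A = V + 13.1013·d_A = (14.8064,-17.8662)
T_B = V + ((C−V)·d_B)·d_B = V + 13.1013·d_B = (10.6576,-39.2965)
sweep = 180° − θ = 67.1724°

center=(-3.4040,-25.4575) T_A=(14.8064,-17.8662) T_B=(10.6576,-39.2965) sweep=67.1724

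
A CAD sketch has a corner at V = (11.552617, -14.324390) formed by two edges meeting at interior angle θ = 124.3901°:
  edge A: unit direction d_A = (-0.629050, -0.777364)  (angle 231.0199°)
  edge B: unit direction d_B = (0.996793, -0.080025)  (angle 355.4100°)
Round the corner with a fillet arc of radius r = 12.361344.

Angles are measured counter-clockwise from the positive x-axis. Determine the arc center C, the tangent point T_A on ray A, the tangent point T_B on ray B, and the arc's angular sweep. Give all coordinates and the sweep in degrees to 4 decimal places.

center=(17.0613,-27.1678) T_A=(7.4520,-19.3918) T_B=(18.0505,-14.8461) sweep=55.6099

bisector direction at 293.2149° = (0.394182,-0.919033)
center distance |VC| = r/sin(θ/2) = 12.361344/sin(62.1951°) = 13.974873
C = V + |VC|·bis = (17.0613,-27.1678)
T_A = V + ((C−V)·d_A)·d_A = V + 6.5188·d_A = (7.4520,-19.3918)
T_B = V + ((C−V)·d_B)·d_B = V + 6.5188·d_B = (18.0505,-14.8461)
sweep = 180° − θ = 55.6099°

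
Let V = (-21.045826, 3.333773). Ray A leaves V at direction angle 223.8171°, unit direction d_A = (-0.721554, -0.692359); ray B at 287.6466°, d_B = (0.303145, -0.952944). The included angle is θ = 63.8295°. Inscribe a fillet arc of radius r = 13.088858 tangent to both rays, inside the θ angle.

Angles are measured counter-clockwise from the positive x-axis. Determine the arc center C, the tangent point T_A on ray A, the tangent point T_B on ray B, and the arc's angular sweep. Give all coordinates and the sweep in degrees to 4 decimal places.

center=(-27.1479,-20.6612) T_A=(-36.2100,-11.2169) T_B=(-14.6749,-16.6934) sweep=116.1705

bisector direction at 255.7319° = (-0.246460,-0.969153)
center distance |VC| = r/sin(θ/2) = 13.088858/sin(31.9148°) = 24.758702
C = V + |VC|·bis = (-27.1479,-20.6612)
T_A = V + ((C−V)·d_A)·d_A = V + 21.0161·d_A = (-36.2100,-11.2169)
T_B = V + ((C−V)·d_B)·d_B = V + 21.0161·d_B = (-14.6749,-16.6934)
sweep = 180° − θ = 116.1705°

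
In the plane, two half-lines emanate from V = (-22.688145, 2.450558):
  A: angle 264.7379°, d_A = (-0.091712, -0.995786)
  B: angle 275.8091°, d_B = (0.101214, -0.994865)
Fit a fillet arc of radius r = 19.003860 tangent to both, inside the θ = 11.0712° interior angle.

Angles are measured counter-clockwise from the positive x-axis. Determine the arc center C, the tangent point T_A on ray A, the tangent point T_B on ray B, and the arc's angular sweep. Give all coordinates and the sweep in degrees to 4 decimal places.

center=(-21.7478,-194.5515) T_A=(-40.6715,-192.8086) T_B=(-2.8415,-192.6280) sweep=168.9288

bisector direction at 270.2735° = (0.004773,-0.999989)
center distance |VC| = r/sin(θ/2) = 19.003860/sin(5.5356°) = 197.004255
C = V + |VC|·bis = (-21.7478,-194.5515)
T_A = V + ((C−V)·d_A)·d_A = V + 196.0855·d_A = (-40.6715,-192.8086)
T_B = V + ((C−V)·d_B)·d_B = V + 196.0855·d_B = (-2.8415,-192.6280)
sweep = 180° − θ = 168.9288°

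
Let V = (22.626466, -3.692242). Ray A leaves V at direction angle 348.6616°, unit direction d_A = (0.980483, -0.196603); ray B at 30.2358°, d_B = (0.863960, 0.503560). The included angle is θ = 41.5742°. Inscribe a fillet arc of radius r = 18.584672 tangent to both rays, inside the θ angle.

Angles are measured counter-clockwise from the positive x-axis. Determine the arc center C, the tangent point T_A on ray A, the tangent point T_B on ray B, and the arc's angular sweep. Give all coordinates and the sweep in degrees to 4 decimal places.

bisector direction at 9.4487° = (0.986433,0.164164)
center distance |VC| = r/sin(θ/2) = 18.584672/sin(20.7871°) = 52.366459
C = V + |VC|·bis = (74.2825,4.9045)
T_A = V + ((C−V)·d_A)·d_A = V + 48.9577·d_A = (70.6287,-13.3175)
T_B = V + ((C−V)·d_B)·d_B = V + 48.9577·d_B = (64.9240,20.9609)
sweep = 180° − θ = 138.4258°

center=(74.2825,4.9045) T_A=(70.6287,-13.3175) T_B=(64.9240,20.9609) sweep=138.4258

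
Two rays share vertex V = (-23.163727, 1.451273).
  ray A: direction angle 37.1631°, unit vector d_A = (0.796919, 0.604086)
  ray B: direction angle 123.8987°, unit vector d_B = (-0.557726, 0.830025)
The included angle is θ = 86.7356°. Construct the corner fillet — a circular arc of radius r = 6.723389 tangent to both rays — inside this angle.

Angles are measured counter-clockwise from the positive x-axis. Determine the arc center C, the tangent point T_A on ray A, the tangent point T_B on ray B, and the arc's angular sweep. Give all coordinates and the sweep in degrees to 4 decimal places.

bisector direction at 80.5309° = (0.164516,0.986374)
center distance |VC| = r/sin(θ/2) = 6.723389/sin(43.3678°) = 9.791166
C = V + |VC|·bis = (-21.5529,11.1090)
T_A = V + ((C−V)·d_A)·d_A = V + 7.1178·d_A = (-17.4914,5.7510)
T_B = V + ((C−V)·d_B)·d_B = V + 7.1178·d_B = (-27.1335,7.3592)
sweep = 180° − θ = 93.2644°

center=(-21.5529,11.1090) T_A=(-17.4914,5.7510) T_B=(-27.1335,7.3592) sweep=93.2644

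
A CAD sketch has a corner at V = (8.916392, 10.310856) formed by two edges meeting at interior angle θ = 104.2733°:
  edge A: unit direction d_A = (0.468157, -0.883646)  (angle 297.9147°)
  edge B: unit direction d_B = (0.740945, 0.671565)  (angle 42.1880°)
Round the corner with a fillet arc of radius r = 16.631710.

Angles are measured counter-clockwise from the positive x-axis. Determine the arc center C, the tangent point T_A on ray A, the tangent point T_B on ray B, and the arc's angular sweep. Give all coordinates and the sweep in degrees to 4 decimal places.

bisector direction at 350.0514° = (0.984963,-0.172765)
center distance |VC| = r/sin(θ/2) = 16.631710/sin(52.1367°) = 21.066748
C = V + |VC|·bis = (29.6664,6.6712)
T_A = V + ((C−V)·d_A)·d_A = V + 12.9304·d_A = (14.9698,-1.1150)
T_B = V + ((C−V)·d_B)·d_B = V + 12.9304·d_B = (18.4971,18.9944)
sweep = 180° − θ = 75.7267°

center=(29.6664,6.6712) T_A=(14.9698,-1.1150) T_B=(18.4971,18.9944) sweep=75.7267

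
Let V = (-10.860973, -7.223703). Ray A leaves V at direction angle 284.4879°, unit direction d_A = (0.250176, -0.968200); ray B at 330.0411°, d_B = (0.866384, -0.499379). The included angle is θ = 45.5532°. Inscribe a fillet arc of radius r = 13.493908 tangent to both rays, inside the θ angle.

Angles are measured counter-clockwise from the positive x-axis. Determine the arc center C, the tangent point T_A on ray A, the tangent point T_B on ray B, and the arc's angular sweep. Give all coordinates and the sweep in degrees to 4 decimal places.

center=(10.2438,-34.9634) T_A=(-2.8210,-38.3392) T_B=(16.9824,-23.2725) sweep=134.4468

bisector direction at 307.2645° = (0.605495,-0.795849)
center distance |VC| = r/sin(θ/2) = 13.493908/sin(22.7766°) = 34.855455
C = V + |VC|·bis = (10.2438,-34.9634)
T_A = V + ((C−V)·d_A)·d_A = V + 32.1375·d_A = (-2.8210,-38.3392)
T_B = V + ((C−V)·d_B)·d_B = V + 32.1375·d_B = (16.9824,-23.2725)
sweep = 180° − θ = 134.4468°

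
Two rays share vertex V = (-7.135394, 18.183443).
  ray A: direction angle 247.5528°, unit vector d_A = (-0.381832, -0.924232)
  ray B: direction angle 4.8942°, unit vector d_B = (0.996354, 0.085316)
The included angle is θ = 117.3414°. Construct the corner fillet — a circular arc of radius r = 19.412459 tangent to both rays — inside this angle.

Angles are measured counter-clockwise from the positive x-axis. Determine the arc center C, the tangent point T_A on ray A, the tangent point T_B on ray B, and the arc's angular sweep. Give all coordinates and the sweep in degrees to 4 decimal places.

bisector direction at 306.2235° = (0.590937,-0.806718)
center distance |VC| = r/sin(θ/2) = 19.412459/sin(58.6707°) = 22.726079
C = V + |VC|·bis = (6.2943,-0.1501)
T_A = V + ((C−V)·d_A)·d_A = V + 11.8166·d_A = (-11.6473,7.2622)
T_B = V + ((C−V)·d_B)·d_B = V + 11.8166·d_B = (4.6381,19.1916)
sweep = 180° − θ = 62.6586°

center=(6.2943,-0.1501) T_A=(-11.6473,7.2622) T_B=(4.6381,19.1916) sweep=62.6586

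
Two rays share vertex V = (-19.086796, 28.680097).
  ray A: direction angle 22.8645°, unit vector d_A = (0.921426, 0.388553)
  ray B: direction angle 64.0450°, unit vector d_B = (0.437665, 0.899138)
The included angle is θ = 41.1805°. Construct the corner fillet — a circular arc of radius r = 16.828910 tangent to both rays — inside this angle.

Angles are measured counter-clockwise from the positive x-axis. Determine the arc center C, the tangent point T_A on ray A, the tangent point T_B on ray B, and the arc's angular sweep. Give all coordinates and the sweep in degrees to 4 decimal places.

bisector direction at 43.4547° = (0.725918,0.687781)
center distance |VC| = r/sin(θ/2) = 16.828910/sin(20.5903°) = 47.852586
C = V + |VC|·bis = (15.6502,61.5922)
T_A = V + ((C−V)·d_A)·d_A = V + 44.7957·d_A = (22.1892,46.0856)
T_B = V + ((C−V)·d_B)·d_B = V + 44.7957·d_B = (0.5187,68.9576)
sweep = 180° − θ = 138.8195°

center=(15.6502,61.5922) T_A=(22.1892,46.0856) T_B=(0.5187,68.9576) sweep=138.8195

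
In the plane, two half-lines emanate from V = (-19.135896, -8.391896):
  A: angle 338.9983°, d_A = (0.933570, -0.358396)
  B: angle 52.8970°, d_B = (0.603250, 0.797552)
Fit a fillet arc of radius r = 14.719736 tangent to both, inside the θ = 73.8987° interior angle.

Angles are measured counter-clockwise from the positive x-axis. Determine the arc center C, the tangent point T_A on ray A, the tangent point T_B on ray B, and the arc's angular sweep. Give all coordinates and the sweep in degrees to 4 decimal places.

center=(4.4093,-1.6637) T_A=(-0.8662,-15.4056) T_B=(-7.3305,7.2160) sweep=106.1013

bisector direction at 15.9477° = (0.961513,0.274759)
center distance |VC| = r/sin(θ/2) = 14.719736/sin(36.9494°) = 24.487641
C = V + |VC|·bis = (4.4093,-1.6637)
T_A = V + ((C−V)·d_A)·d_A = V + 19.5697·d_A = (-0.8662,-15.4056)
T_B = V + ((C−V)·d_B)·d_B = V + 19.5697·d_B = (-7.3305,7.2160)
sweep = 180° − θ = 106.1013°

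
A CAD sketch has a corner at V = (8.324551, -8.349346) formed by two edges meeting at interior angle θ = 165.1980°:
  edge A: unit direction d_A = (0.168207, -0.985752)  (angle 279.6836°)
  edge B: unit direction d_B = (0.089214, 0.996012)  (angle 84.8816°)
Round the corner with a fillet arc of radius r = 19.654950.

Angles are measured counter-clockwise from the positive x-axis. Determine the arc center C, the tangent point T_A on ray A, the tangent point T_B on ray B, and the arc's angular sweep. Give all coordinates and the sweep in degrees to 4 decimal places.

center=(28.1289,-7.5599) T_A=(8.7540,-10.8660) T_B=(8.5523,-5.8064) sweep=14.8020

bisector direction at 2.2826° = (0.999207,0.039828)
center distance |VC| = r/sin(θ/2) = 19.654950/sin(82.5990°) = 19.820073
C = V + |VC|·bis = (28.1289,-7.5599)
T_A = V + ((C−V)·d_A)·d_A = V + 2.5531·d_A = (8.7540,-10.8660)
T_B = V + ((C−V)·d_B)·d_B = V + 2.5531·d_B = (8.5523,-5.8064)
sweep = 180° − θ = 14.8020°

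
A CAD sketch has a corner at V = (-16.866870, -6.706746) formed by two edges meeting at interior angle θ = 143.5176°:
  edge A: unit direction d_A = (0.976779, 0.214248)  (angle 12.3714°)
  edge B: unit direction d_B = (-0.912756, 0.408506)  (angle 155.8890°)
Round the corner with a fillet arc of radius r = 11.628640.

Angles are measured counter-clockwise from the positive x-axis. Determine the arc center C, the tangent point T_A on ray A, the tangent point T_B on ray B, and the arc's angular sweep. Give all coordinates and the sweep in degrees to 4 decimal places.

center=(-15.6147,5.4730) T_A=(-13.1233,-5.8856) T_B=(-20.3651,-5.1411) sweep=36.4824

bisector direction at 84.1302° = (0.102268,0.994757)
center distance |VC| = r/sin(θ/2) = 11.628640/sin(71.7588°) = 12.243932
C = V + |VC|·bis = (-15.6147,5.4730)
T_A = V + ((C−V)·d_A)·d_A = V + 3.8326·d_A = (-13.1233,-5.8856)
T_B = V + ((C−V)·d_B)·d_B = V + 3.8326·d_B = (-20.3651,-5.1411)
sweep = 180° − θ = 36.4824°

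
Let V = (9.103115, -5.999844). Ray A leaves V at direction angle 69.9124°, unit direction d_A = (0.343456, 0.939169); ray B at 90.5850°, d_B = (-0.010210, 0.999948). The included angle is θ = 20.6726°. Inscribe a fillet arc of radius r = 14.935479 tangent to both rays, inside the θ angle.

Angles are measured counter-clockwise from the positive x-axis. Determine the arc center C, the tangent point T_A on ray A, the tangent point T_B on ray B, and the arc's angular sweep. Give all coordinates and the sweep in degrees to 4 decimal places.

bisector direction at 80.2487° = (0.169372,0.985552)
center distance |VC| = r/sin(θ/2) = 14.935479/sin(10.3363°) = 83.240548
C = V + |VC|·bis = (23.2017,76.0381)
T_A = V + ((C−V)·d_A)·d_A = V + 81.8897·d_A = (37.2287,70.9084)
T_B = V + ((C−V)·d_B)·d_B = V + 81.8897·d_B = (8.2670,75.8856)
sweep = 180° − θ = 159.3274°

center=(23.2017,76.0381) T_A=(37.2287,70.9084) T_B=(8.2670,75.8856) sweep=159.3274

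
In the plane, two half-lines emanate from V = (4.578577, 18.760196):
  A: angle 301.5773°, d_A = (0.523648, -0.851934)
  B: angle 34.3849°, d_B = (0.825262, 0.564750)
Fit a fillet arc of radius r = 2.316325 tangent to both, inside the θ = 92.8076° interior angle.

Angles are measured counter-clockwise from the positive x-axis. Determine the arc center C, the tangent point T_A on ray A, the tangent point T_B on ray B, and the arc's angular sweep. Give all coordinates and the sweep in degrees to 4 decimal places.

center=(7.7068,18.0942) T_A=(5.7335,16.8812) T_B=(6.3987,20.0058) sweep=87.1924

bisector direction at 347.9811° = (0.978079,-0.208234)
center distance |VC| = r/sin(θ/2) = 2.316325/sin(46.4038°) = 3.198383
C = V + |VC|·bis = (7.7068,18.0942)
T_A = V + ((C−V)·d_A)·d_A = V + 2.2055·d_A = (5.7335,16.8812)
T_B = V + ((C−V)·d_B)·d_B = V + 2.2055·d_B = (6.3987,20.0058)
sweep = 180° − θ = 87.1924°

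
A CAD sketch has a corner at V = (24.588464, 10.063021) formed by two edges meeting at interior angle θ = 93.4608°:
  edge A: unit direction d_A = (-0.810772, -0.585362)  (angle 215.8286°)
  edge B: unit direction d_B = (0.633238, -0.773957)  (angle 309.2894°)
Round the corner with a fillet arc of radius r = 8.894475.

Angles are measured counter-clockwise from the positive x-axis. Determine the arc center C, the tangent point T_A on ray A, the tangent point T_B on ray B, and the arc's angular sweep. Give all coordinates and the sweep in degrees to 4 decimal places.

center=(23.0065,-2.0495) T_A=(17.8000,5.1619) T_B=(29.8905,3.5828) sweep=86.5392

bisector direction at 262.5590° = (-0.129505,-0.991579)
center distance |VC| = r/sin(θ/2) = 8.894475/sin(46.7304°) = 12.215394
C = V + |VC|·bis = (23.0065,-2.0495)
T_A = V + ((C−V)·d_A)·d_A = V + 8.3728·d_A = (17.8000,5.1619)
T_B = V + ((C−V)·d_B)·d_B = V + 8.3728·d_B = (29.8905,3.5828)
sweep = 180° − θ = 86.5392°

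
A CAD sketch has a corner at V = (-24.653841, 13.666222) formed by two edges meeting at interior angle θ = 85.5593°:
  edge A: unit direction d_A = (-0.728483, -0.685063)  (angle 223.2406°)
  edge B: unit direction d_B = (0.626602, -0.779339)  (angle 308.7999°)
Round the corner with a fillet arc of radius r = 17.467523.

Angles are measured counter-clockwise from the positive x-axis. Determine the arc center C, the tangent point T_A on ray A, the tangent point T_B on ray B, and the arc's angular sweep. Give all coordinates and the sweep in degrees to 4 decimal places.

bisector direction at 266.0203° = (-0.069404,-0.997589)
center distance |VC| = r/sin(θ/2) = 17.467523/sin(42.7796°) = 25.718522
C = V + |VC|·bis = (-26.4388,-11.9903)
T_A = V + ((C−V)·d_A)·d_A = V + 18.8767·d_A = (-38.4052,0.7345)
T_B = V + ((C−V)·d_B)·d_B = V + 18.8767·d_B = (-12.8257,-1.0451)
sweep = 180° − θ = 94.4407°

center=(-26.4388,-11.9903) T_A=(-38.4052,0.7345) T_B=(-12.8257,-1.0451) sweep=94.4407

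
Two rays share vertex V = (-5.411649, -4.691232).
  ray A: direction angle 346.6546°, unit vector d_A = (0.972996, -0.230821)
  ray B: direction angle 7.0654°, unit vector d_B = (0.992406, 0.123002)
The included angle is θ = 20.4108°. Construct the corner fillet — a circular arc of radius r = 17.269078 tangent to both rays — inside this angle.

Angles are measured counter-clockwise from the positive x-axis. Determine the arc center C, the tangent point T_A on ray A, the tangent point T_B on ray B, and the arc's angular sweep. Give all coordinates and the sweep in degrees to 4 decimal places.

bisector direction at 356.8600° = (0.998499,-0.054776)
center distance |VC| = r/sin(θ/2) = 17.269078/sin(10.2054°) = 97.467671
C = V + |VC|·bis = (91.9097,-10.0301)
T_A = V + ((C−V)·d_A)·d_A = V + 95.9256·d_A = (87.9236,-26.8329)
T_B = V + ((C−V)·d_B)·d_B = V + 95.9256·d_B = (89.7856,7.1078)
sweep = 180° − θ = 159.5892°

center=(91.9097,-10.0301) T_A=(87.9236,-26.8329) T_B=(89.7856,7.1078) sweep=159.5892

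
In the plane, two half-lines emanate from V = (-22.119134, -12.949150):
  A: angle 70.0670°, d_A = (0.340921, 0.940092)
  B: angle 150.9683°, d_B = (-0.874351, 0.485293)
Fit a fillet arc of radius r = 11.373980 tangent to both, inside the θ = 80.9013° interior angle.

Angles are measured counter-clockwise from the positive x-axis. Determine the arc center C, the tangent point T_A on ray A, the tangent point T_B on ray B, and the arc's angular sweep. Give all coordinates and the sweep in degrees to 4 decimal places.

center=(-28.2637,3.4697) T_A=(-17.5711,-0.4079) T_B=(-33.7834,-6.4751) sweep=99.0987

bisector direction at 110.5177° = (-0.350496,0.936564)
center distance |VC| = r/sin(θ/2) = 11.373980/sin(40.4507°) = 17.530988
C = V + |VC|·bis = (-28.2637,3.4697)
T_A = V + ((C−V)·d_A)·d_A = V + 13.3405·d_A = (-17.5711,-0.4079)
T_B = V + ((C−V)·d_B)·d_B = V + 13.3405·d_B = (-33.7834,-6.4751)
sweep = 180° − θ = 99.0987°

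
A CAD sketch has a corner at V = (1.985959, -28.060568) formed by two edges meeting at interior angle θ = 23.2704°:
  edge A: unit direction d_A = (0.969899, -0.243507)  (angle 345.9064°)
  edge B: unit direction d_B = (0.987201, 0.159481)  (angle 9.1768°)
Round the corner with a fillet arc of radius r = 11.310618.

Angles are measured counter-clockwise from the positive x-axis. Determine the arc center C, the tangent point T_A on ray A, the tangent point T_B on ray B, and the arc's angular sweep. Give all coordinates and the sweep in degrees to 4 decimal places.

center=(58.0164,-30.4662) T_A=(55.2622,-41.4363) T_B=(56.2126,-19.3003) sweep=156.7296

bisector direction at 357.5416° = (0.999080,-0.042894)
center distance |VC| = r/sin(θ/2) = 11.310618/sin(11.6352°) = 56.082087
C = V + |VC|·bis = (58.0164,-30.4662)
T_A = V + ((C−V)·d_A)·d_A = V + 54.9297·d_A = (55.2622,-41.4363)
T_B = V + ((C−V)·d_B)·d_B = V + 54.9297·d_B = (56.2126,-19.3003)
sweep = 180° − θ = 156.7296°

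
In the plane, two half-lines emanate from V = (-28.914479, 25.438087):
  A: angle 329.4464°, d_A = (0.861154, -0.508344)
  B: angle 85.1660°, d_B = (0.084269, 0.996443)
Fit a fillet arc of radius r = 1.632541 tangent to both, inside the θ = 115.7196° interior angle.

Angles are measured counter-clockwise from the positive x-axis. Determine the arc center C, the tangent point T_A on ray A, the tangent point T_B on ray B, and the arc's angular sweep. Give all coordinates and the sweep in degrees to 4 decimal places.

center=(-27.2013,26.3226) T_A=(-28.0312,24.9167) T_B=(-28.8280,26.4601) sweep=64.2804

bisector direction at 27.3062° = (0.888568,0.458746)
center distance |VC| = r/sin(θ/2) = 1.632541/sin(57.8598°) = 1.928011
C = V + |VC|·bis = (-27.2013,26.3226)
T_A = V + ((C−V)·d_A)·d_A = V + 1.0257·d_A = (-28.0312,24.9167)
T_B = V + ((C−V)·d_B)·d_B = V + 1.0257·d_B = (-28.8280,26.4601)
sweep = 180° − θ = 64.2804°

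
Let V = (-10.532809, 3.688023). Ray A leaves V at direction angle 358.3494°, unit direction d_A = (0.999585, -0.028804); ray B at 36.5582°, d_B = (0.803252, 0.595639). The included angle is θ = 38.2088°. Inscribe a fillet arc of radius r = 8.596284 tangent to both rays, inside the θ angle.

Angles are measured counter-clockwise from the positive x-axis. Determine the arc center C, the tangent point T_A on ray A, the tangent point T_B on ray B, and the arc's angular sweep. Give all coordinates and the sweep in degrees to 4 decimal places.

bisector direction at 17.4538° = (0.953959,0.299937)
center distance |VC| = r/sin(θ/2) = 8.596284/sin(19.1044°) = 26.265000
C = V + |VC|·bis = (14.5229,11.5659)
T_A = V + ((C−V)·d_A)·d_A = V + 24.8184·d_A = (14.2753,2.9731)
T_B = V + ((C−V)·d_B)·d_B = V + 24.8184·d_B = (9.4026,18.4708)
sweep = 180° − θ = 141.7912°

center=(14.5229,11.5659) T_A=(14.2753,2.9731) T_B=(9.4026,18.4708) sweep=141.7912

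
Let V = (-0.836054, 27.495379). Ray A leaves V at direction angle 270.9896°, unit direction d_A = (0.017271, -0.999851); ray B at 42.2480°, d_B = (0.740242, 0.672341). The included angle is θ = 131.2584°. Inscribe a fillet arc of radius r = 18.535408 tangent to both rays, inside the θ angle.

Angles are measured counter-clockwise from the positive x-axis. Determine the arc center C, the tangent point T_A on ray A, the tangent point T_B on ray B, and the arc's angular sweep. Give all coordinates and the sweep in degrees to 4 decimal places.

center=(17.8416,19.4201) T_A=(-0.6910,19.1000) T_B=(5.3795,33.1408) sweep=48.7416

bisector direction at 336.6188° = (0.917885,-0.396847)
center distance |VC| = r/sin(θ/2) = 18.535408/sin(65.6292°) = 20.348588
C = V + |VC|·bis = (17.8416,19.4201)
T_A = V + ((C−V)·d_A)·d_A = V + 8.3966·d_A = (-0.6910,19.1000)
T_B = V + ((C−V)·d_B)·d_B = V + 8.3966·d_B = (5.3795,33.1408)
sweep = 180° − θ = 48.7416°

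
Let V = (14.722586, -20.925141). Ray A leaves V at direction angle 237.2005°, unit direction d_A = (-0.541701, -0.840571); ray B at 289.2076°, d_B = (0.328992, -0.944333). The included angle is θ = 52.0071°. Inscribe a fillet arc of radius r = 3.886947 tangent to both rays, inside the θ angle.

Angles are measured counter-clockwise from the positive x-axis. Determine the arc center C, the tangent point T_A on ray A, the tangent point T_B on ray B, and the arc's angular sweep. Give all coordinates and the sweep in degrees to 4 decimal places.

center=(13.6735,-29.7285) T_A=(10.4062,-27.6230) T_B=(17.3440,-28.4497) sweep=127.9929

bisector direction at 263.2040° = (-0.118334,-0.992974)
center distance |VC| = r/sin(θ/2) = 3.886947/sin(26.0036°) = 8.865669
C = V + |VC|·bis = (13.6735,-29.7285)
T_A = V + ((C−V)·d_A)·d_A = V + 7.9682·d_A = (10.4062,-27.6230)
T_B = V + ((C−V)·d_B)·d_B = V + 7.9682·d_B = (17.3440,-28.4497)
sweep = 180° − θ = 127.9929°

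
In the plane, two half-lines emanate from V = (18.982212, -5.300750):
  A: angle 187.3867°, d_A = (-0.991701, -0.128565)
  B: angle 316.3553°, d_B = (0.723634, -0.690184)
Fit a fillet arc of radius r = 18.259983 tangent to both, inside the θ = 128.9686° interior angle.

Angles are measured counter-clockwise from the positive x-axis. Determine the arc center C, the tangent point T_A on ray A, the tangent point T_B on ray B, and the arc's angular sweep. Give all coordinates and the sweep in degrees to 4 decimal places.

bisector direction at 251.8710° = (-0.311157,-0.950358)
center distance |VC| = r/sin(θ/2) = 18.259983/sin(64.4843°) = 20.233402
C = V + |VC|·bis = (12.6864,-24.5297)
T_A = V + ((C−V)·d_A)·d_A = V + 8.7157·d_A = (10.3388,-6.4213)
T_B = V + ((C−V)·d_B)·d_B = V + 8.7157·d_B = (25.2892,-11.3162)
sweep = 180° − θ = 51.0314°

center=(12.6864,-24.5297) T_A=(10.3388,-6.4213) T_B=(25.2892,-11.3162) sweep=51.0314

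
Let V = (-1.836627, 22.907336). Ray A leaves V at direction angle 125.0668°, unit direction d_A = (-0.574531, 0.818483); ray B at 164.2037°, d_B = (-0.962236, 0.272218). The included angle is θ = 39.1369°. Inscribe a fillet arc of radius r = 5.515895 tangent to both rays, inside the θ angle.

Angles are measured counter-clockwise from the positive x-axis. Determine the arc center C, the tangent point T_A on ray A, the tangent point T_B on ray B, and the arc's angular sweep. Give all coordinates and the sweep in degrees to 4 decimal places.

center=(-15.2666,32.4391) T_A=(-10.7519,35.6081) T_B=(-16.7681,27.1315) sweep=140.8631

bisector direction at 144.6353° = (-0.815484,0.578780)
center distance |VC| = r/sin(θ/2) = 5.515895/sin(19.5684°) = 16.468663
C = V + |VC|·bis = (-15.2666,32.4391)
T_A = V + ((C−V)·d_A)·d_A = V + 15.5175·d_A = (-10.7519,35.6081)
T_B = V + ((C−V)·d_B)·d_B = V + 15.5175·d_B = (-16.7681,27.1315)
sweep = 180° − θ = 140.8631°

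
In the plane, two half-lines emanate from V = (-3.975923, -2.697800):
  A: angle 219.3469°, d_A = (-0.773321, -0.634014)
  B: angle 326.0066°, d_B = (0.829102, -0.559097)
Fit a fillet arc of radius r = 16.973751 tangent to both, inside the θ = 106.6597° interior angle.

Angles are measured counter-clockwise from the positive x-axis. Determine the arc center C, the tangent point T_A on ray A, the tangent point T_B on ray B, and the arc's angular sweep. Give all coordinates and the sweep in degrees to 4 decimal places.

center=(-2.9876,-23.8367) T_A=(-13.7492,-10.7105) T_B=(6.5023,-9.7637) sweep=73.3403

bisector direction at 272.6768° = (0.046701,-0.998909)
center distance |VC| = r/sin(θ/2) = 16.973751/sin(53.3299°) = 21.161985
C = V + |VC|·bis = (-2.9876,-23.8367)
T_A = V + ((C−V)·d_A)·d_A = V + 12.6381·d_A = (-13.7492,-10.7105)
T_B = V + ((C−V)·d_B)·d_B = V + 12.6381·d_B = (6.5023,-9.7637)
sweep = 180° − θ = 73.3403°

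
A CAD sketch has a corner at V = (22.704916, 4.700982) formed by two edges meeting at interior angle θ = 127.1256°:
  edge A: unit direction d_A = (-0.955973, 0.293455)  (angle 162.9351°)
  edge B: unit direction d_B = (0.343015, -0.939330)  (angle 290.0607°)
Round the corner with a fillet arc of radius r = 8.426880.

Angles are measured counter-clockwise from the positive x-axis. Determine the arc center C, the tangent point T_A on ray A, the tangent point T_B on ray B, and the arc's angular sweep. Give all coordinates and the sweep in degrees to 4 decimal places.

bisector direction at 226.4979° = (-0.688381,-0.725349)
center distance |VC| = r/sin(θ/2) = 8.426880/sin(63.5628°) = 9.411062
C = V + |VC|·bis = (16.2265,-2.1253)
T_A = V + ((C−V)·d_A)·d_A = V + 4.1900·d_A = (18.6994,5.9305)
T_B = V + ((C−V)·d_B)·d_B = V + 4.1900·d_B = (24.1421,0.7652)
sweep = 180° − θ = 52.8744°

center=(16.2265,-2.1253) T_A=(18.6994,5.9305) T_B=(24.1421,0.7652) sweep=52.8744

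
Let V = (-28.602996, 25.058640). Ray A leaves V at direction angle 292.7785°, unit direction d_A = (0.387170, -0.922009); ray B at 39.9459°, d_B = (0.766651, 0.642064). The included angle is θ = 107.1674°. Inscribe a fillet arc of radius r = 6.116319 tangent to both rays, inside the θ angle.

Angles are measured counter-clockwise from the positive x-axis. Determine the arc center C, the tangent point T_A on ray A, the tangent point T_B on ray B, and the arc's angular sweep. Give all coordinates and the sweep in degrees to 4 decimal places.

bisector direction at 346.3622° = (0.971806,-0.235783)
center distance |VC| = r/sin(θ/2) = 6.116319/sin(53.5837°) = 7.600509
C = V + |VC|·bis = (-21.2168,23.2666)
T_A = V + ((C−V)·d_A)·d_A = V + 4.5120·d_A = (-26.8561,20.8985)
T_B = V + ((C−V)·d_B)·d_B = V + 4.5120·d_B = (-25.1438,27.9556)
sweep = 180° − θ = 72.8326°

center=(-21.2168,23.2666) T_A=(-26.8561,20.8985) T_B=(-25.1438,27.9556) sweep=72.8326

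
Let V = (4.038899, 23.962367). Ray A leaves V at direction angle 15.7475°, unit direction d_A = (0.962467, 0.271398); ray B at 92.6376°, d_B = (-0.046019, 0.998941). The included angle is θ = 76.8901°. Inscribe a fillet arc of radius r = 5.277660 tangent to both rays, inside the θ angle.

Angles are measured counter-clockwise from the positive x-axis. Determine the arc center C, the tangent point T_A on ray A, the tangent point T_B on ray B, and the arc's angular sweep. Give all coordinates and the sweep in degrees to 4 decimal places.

bisector direction at 54.1926° = (0.585063,0.810988)
center distance |VC| = r/sin(θ/2) = 5.277660/sin(38.4451°) = 8.488207
C = V + |VC|·bis = (9.0050,30.8462)
T_A = V + ((C−V)·d_A)·d_A = V + 6.6480·d_A = (10.4374,25.7666)
T_B = V + ((C−V)·d_B)·d_B = V + 6.6480·d_B = (3.7330,30.6033)
sweep = 180° − θ = 103.1099°

center=(9.0050,30.8462) T_A=(10.4374,25.7666) T_B=(3.7330,30.6033) sweep=103.1099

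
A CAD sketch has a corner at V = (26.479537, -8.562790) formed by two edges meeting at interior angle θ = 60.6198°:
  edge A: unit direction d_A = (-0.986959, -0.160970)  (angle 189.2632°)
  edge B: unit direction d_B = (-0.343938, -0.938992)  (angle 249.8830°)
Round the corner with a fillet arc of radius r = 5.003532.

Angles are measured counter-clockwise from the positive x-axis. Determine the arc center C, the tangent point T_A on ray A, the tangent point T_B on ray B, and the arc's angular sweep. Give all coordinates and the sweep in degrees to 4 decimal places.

bisector direction at 219.5731° = (-0.770812,-0.637062)
center distance |VC| = r/sin(θ/2) = 5.003532/sin(30.3099°) = 9.914329
C = V + |VC|·bis = (18.8374,-14.8788)
T_A = V + ((C−V)·d_A)·d_A = V + 8.5591·d_A = (18.0320,-9.9406)
T_B = V + ((C−V)·d_B)·d_B = V + 8.5591·d_B = (23.5357,-16.5997)
sweep = 180° − θ = 119.3802°

center=(18.8374,-14.8788) T_A=(18.0320,-9.9406) T_B=(23.5357,-16.5997) sweep=119.3802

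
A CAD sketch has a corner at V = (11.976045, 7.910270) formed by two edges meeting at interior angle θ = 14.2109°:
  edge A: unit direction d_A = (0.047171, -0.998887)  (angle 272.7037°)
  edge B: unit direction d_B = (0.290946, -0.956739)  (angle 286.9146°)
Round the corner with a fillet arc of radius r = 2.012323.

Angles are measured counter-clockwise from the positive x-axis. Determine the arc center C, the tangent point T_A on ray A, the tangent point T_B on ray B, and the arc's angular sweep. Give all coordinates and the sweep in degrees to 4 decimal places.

bisector direction at 279.8091° = (0.170367,-0.985381)
center distance |VC| = r/sin(θ/2) = 2.012323/sin(7.1055°) = 16.268312
C = V + |VC|·bis = (14.7476,-8.1202)
T_A = V + ((C−V)·d_A)·d_A = V + 16.1434·d_A = (12.7375,-8.2151)
T_B = V + ((C−V)·d_B)·d_B = V + 16.1434·d_B = (16.6729,-7.5347)
sweep = 180° − θ = 165.7891°

center=(14.7476,-8.1202) T_A=(12.7375,-8.2151) T_B=(16.6729,-7.5347) sweep=165.7891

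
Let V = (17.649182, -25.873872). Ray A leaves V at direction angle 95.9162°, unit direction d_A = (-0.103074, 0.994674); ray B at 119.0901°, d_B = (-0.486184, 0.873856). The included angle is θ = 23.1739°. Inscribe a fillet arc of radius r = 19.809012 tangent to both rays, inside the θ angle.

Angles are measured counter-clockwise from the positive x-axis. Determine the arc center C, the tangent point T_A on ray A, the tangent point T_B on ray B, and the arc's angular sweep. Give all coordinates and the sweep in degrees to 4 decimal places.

center=(-12.0127,68.1834) T_A=(7.6908,70.2252) T_B=(-29.3229,58.5526) sweep=156.8261

bisector direction at 107.5032° = (-0.300758,0.953700)
center distance |VC| = r/sin(θ/2) = 19.809012/sin(11.5869°) = 98.623542
C = V + |VC|·bis = (-12.0127,68.1834)
T_A = V + ((C−V)·d_A)·d_A = V + 96.6137·d_A = (7.6908,70.2252)
T_B = V + ((C−V)·d_B)·d_B = V + 96.6137·d_B = (-29.3229,58.5526)
sweep = 180° − θ = 156.8261°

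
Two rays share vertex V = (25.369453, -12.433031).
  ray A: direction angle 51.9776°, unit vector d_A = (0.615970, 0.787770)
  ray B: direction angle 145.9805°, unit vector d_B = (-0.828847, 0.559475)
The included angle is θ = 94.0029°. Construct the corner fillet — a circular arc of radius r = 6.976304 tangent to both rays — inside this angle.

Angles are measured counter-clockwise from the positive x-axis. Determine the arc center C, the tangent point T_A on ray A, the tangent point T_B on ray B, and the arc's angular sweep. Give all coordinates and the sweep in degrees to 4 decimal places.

bisector direction at 98.9791° = (-0.156073,0.987745)
center distance |VC| = r/sin(θ/2) = 6.976304/sin(47.0014°) = 9.538667
C = V + |VC|·bis = (23.8807,-3.0113)
T_A = V + ((C−V)·d_A)·d_A = V + 6.5052·d_A = (29.3764,-7.3084)
T_B = V + ((C−V)·d_B)·d_B = V + 6.5052·d_B = (19.9777,-8.7935)
sweep = 180° − θ = 85.9971°

center=(23.8807,-3.0113) T_A=(29.3764,-7.3084) T_B=(19.9777,-8.7935) sweep=85.9971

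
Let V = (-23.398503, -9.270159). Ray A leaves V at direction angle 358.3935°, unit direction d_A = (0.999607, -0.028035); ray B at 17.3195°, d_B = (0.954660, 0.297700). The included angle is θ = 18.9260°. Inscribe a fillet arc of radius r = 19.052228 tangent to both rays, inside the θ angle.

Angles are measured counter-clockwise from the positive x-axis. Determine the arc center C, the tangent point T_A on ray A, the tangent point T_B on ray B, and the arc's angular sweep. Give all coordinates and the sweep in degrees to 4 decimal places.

bisector direction at 7.8565° = (0.990614,0.136692)
center distance |VC| = r/sin(θ/2) = 19.052228/sin(9.4630°) = 115.881954
C = V + |VC|·bis = (91.3957,6.5700)
T_A = V + ((C−V)·d_A)·d_A = V + 114.3050·d_A = (90.8616,-12.4747)
T_B = V + ((C−V)·d_B)·d_B = V + 114.3050·d_B = (85.7239,24.7584)
sweep = 180° − θ = 161.0740°

center=(91.3957,6.5700) T_A=(90.8616,-12.4747) T_B=(85.7239,24.7584) sweep=161.0740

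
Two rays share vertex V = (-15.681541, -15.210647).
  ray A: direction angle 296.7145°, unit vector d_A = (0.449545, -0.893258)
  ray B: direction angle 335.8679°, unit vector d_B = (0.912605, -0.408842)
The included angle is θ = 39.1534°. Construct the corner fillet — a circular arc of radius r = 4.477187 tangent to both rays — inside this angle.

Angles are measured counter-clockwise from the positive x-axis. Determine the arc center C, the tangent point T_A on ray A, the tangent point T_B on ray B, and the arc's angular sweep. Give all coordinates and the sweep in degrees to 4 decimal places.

bisector direction at 316.2912° = (0.722861,-0.690993)
center distance |VC| = r/sin(θ/2) = 4.477187/sin(19.5767°) = 13.362007
C = V + |VC|·bis = (-6.0227,-24.4437)
T_A = V + ((C−V)·d_A)·d_A = V + 12.5896·d_A = (-10.0219,-26.4564)
T_B = V + ((C−V)·d_B)·d_B = V + 12.5896·d_B = (-4.1922,-20.3578)
sweep = 180° − θ = 140.8466°

center=(-6.0227,-24.4437) T_A=(-10.0219,-26.4564) T_B=(-4.1922,-20.3578) sweep=140.8466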